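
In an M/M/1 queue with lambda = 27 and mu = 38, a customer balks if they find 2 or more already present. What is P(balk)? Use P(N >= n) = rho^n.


P(N >= 2) = rho^2 = (27/38)^2 = 0.5048

0.5048


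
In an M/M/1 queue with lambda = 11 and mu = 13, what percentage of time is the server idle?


Idle fraction = (1 - rho) * 100 = (1 - 11/13) * 100 = 15.4%

15.4%


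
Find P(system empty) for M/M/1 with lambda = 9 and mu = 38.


P0 = 1 - rho = 1 - 9/38 = 0.7632

0.7632


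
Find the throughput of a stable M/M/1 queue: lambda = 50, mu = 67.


For a stable queue (lambda < mu), throughput = lambda = 50 per hour

50 per hour


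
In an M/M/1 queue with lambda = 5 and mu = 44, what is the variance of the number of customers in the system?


rho = 5/44; Var(N) = rho/(1-rho)^2 = 0.14

0.14


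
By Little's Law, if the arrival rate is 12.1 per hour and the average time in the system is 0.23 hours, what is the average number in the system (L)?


L = lambda * W = 12.1 * 0.23 = 2.78

2.78


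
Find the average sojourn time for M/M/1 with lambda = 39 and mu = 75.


W = 1/(mu - lambda) = 1/(75 - 39) = 0.0278 hours

0.0278 hours


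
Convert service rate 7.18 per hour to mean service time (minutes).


Mean service time = 60/mu = 60/7.18 = 8.36 minutes

8.36 minutes


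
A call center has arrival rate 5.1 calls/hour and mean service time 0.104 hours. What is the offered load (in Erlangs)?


Offered load a = lambda * E[S] = 5.1 * 0.104 = 0.53 Erlangs

0.53 Erlangs


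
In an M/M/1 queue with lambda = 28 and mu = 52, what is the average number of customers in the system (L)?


rho = 28/52; L = rho/(1-rho) = 1.17

1.17


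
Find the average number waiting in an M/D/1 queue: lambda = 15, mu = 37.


M/D/1: Lq = rho^2 / (2*(1-rho)) where rho = 15/37; Lq = 0.14

0.14


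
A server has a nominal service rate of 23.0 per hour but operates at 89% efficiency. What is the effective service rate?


Effective rate = mu * efficiency = 23.0 * 0.89 = 20.47 per hour

20.47 per hour


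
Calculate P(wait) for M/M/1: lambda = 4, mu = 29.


P(wait) = rho = lambda/mu = 4/29 = 0.1379

0.1379


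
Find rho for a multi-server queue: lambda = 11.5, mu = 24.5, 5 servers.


rho = lambda / (c * mu) = 11.5 / (5 * 24.5) = 0.0939

0.0939


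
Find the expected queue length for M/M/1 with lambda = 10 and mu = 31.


rho = 10/31; Lq = rho^2/(1-rho) = 0.15

0.15


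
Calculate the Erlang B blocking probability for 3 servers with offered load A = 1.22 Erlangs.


B(N,A) = (A^N/N!) / sum(A^k/k!, k=0..N) with N=3, A=1.22 = 0.0926

0.0926


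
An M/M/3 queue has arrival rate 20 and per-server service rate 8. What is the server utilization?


rho = lambda/(c*mu) = 20/(3*8) = 0.8333

0.8333


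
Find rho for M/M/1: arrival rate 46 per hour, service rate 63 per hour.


rho = lambda/mu = 46/63 = 0.7302

0.7302


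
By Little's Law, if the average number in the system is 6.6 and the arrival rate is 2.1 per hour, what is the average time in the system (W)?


W = L / lambda = 6.6 / 2.1 = 3.1429 hours

3.1429 hours


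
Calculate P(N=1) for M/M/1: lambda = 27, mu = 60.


rho = 27/60; P(n) = (1-rho)*rho^n = (1-27/60)*(27/60)^1 = 0.2475

0.2475


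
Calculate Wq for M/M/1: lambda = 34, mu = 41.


rho = 34/41; Wq = rho/(mu - lambda) = 0.1185 hours

0.1185 hours


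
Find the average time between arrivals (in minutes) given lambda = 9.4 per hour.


Mean interarrival time = 60/lambda = 60/9.4 = 6.38 minutes

6.38 minutes


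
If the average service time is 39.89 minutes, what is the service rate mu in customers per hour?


mu = 60 / avg_service_time = 60 / 39.89 = 1.5 per hour

1.5 per hour


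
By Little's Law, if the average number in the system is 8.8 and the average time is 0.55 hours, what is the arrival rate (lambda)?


lambda = L / W = 8.8 / 0.55 = 16.0 per hour

16.0 per hour


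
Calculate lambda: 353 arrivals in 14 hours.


lambda = total arrivals / time = 353 / 14 = 25.21 per hour

25.21 per hour


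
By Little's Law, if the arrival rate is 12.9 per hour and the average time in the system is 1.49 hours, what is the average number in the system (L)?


L = lambda * W = 12.9 * 1.49 = 19.22

19.22


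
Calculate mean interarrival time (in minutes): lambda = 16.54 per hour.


Mean interarrival time = 60/lambda = 60/16.54 = 3.63 minutes

3.63 minutes


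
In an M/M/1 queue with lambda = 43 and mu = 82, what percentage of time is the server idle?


Idle fraction = (1 - rho) * 100 = (1 - 43/82) * 100 = 47.6%

47.6%


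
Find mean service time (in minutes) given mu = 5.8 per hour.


Mean service time = 60/mu = 60/5.8 = 10.34 minutes

10.34 minutes


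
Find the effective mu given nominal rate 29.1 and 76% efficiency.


Effective rate = mu * efficiency = 29.1 * 0.76 = 22.12 per hour

22.12 per hour


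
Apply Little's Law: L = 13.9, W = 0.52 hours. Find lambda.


lambda = L / W = 13.9 / 0.52 = 26.73 per hour

26.73 per hour


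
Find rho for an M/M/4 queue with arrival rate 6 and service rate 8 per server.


rho = lambda/(c*mu) = 6/(4*8) = 0.1875

0.1875


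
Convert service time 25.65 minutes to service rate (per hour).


mu = 60 / avg_service_time = 60 / 25.65 = 2.34 per hour

2.34 per hour


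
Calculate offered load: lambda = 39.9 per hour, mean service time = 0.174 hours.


Offered load a = lambda * E[S] = 39.9 * 0.174 = 6.94 Erlangs

6.94 Erlangs


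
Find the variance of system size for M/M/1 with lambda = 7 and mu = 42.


rho = 7/42; Var(N) = rho/(1-rho)^2 = 0.24

0.24


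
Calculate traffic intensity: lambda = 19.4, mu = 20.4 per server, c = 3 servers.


rho = lambda / (c * mu) = 19.4 / (3 * 20.4) = 0.317

0.317


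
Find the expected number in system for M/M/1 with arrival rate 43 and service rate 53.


rho = 43/53; L = rho/(1-rho) = 4.3

4.3


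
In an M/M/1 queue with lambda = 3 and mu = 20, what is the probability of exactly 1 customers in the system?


rho = 3/20; P(n) = (1-rho)*rho^n = (1-3/20)*(3/20)^1 = 0.1275

0.1275


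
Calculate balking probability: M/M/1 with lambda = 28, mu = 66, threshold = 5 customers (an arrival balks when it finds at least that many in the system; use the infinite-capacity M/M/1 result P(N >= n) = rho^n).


P(N >= 5) = rho^5 = (28/66)^5 = 0.0137

0.0137


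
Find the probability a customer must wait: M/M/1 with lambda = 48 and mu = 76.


P(wait) = rho = lambda/mu = 48/76 = 0.6316

0.6316


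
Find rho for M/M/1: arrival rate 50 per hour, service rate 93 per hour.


rho = lambda/mu = 50/93 = 0.5376

0.5376


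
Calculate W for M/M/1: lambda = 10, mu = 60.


W = 1/(mu - lambda) = 1/(60 - 10) = 0.02 hours

0.02 hours


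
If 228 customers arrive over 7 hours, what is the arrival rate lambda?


lambda = total arrivals / time = 228 / 7 = 32.57 per hour

32.57 per hour


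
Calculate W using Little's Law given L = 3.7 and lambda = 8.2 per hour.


W = L / lambda = 3.7 / 8.2 = 0.4512 hours

0.4512 hours


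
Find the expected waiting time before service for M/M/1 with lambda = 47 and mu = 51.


rho = 47/51; Wq = rho/(mu - lambda) = 0.2304 hours

0.2304 hours


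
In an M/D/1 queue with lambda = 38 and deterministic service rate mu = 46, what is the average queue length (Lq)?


M/D/1: Lq = rho^2 / (2*(1-rho)) where rho = 38/46; Lq = 1.96

1.96


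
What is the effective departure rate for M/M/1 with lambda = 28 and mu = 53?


For a stable queue (lambda < mu), throughput = lambda = 28 per hour

28 per hour


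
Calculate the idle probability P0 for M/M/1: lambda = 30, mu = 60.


P0 = 1 - rho = 1 - 30/60 = 0.5

0.5


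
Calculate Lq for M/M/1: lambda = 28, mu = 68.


rho = 28/68; Lq = rho^2/(1-rho) = 0.29

0.29


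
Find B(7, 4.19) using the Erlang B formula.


B(N,A) = (A^N/N!) / sum(A^k/k!, k=0..N) with N=7, A=4.19 = 0.0727

0.0727


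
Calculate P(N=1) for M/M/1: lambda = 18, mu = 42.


rho = 18/42; P(n) = (1-rho)*rho^n = (1-18/42)*(18/42)^1 = 0.2449

0.2449


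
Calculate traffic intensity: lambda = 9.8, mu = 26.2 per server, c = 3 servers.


rho = lambda / (c * mu) = 9.8 / (3 * 26.2) = 0.1247

0.1247


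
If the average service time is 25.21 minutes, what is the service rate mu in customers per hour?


mu = 60 / avg_service_time = 60 / 25.21 = 2.38 per hour

2.38 per hour


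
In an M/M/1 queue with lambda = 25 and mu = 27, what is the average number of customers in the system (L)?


rho = 25/27; L = rho/(1-rho) = 12.5

12.5


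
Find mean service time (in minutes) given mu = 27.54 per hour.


Mean service time = 60/mu = 60/27.54 = 2.18 minutes

2.18 minutes


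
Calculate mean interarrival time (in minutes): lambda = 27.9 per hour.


Mean interarrival time = 60/lambda = 60/27.9 = 2.15 minutes

2.15 minutes


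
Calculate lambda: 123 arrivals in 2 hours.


lambda = total arrivals / time = 123 / 2 = 61.5 per hour

61.5 per hour


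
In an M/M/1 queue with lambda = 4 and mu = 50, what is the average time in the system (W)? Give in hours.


W = 1/(mu - lambda) = 1/(50 - 4) = 0.0217 hours

0.0217 hours


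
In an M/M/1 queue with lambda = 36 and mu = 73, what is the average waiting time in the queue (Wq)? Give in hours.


rho = 36/73; Wq = rho/(mu - lambda) = 0.0133 hours

0.0133 hours


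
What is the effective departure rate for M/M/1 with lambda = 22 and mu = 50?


For a stable queue (lambda < mu), throughput = lambda = 22 per hour

22 per hour


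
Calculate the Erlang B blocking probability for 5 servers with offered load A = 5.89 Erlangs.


B(N,A) = (A^N/N!) / sum(A^k/k!, k=0..N) with N=5, A=5.89 = 0.3527

0.3527


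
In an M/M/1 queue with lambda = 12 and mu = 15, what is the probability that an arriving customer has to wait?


P(wait) = rho = lambda/mu = 12/15 = 0.8

0.8


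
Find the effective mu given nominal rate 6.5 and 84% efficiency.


Effective rate = mu * efficiency = 6.5 * 0.84 = 5.46 per hour

5.46 per hour


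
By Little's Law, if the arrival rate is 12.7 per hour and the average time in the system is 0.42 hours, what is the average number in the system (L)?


L = lambda * W = 12.7 * 0.42 = 5.33

5.33


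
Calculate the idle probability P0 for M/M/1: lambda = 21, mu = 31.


P0 = 1 - rho = 1 - 21/31 = 0.3226

0.3226


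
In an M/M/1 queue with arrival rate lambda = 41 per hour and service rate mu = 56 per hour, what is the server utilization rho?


rho = lambda/mu = 41/56 = 0.7321

0.7321


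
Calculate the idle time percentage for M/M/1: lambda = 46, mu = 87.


Idle fraction = (1 - rho) * 100 = (1 - 46/87) * 100 = 47.1%

47.1%


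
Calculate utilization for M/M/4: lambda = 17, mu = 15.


rho = lambda/(c*mu) = 17/(4*15) = 0.2833

0.2833


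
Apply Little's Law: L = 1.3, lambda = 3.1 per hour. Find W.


W = L / lambda = 1.3 / 3.1 = 0.4194 hours

0.4194 hours


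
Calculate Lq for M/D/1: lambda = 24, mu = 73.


M/D/1: Lq = rho^2 / (2*(1-rho)) where rho = 24/73; Lq = 0.08

0.08


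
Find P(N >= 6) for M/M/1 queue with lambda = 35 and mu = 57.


P(N >= 6) = rho^6 = (35/57)^6 = 0.0536

0.0536


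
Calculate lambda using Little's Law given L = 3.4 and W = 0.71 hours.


lambda = L / W = 3.4 / 0.71 = 4.79 per hour

4.79 per hour


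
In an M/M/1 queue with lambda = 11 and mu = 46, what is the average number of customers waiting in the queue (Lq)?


rho = 11/46; Lq = rho^2/(1-rho) = 0.08

0.08


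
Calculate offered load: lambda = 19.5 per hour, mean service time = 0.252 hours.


Offered load a = lambda * E[S] = 19.5 * 0.252 = 4.91 Erlangs

4.91 Erlangs


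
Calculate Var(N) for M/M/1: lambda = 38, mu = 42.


rho = 38/42; Var(N) = rho/(1-rho)^2 = 99.75

99.75


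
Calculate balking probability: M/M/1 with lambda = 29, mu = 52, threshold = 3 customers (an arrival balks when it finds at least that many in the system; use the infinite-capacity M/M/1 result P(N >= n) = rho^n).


P(N >= 3) = rho^3 = (29/52)^3 = 0.1735

0.1735


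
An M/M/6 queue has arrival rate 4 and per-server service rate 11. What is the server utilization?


rho = lambda/(c*mu) = 4/(6*11) = 0.0606

0.0606


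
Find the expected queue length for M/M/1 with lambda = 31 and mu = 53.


rho = 31/53; Lq = rho^2/(1-rho) = 0.82

0.82


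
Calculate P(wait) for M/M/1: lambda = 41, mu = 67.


P(wait) = rho = lambda/mu = 41/67 = 0.6119

0.6119


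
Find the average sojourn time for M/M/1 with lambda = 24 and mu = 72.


W = 1/(mu - lambda) = 1/(72 - 24) = 0.0208 hours

0.0208 hours


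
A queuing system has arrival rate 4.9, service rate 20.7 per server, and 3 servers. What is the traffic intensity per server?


rho = lambda / (c * mu) = 4.9 / (3 * 20.7) = 0.0789

0.0789


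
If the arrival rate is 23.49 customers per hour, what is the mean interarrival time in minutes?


Mean interarrival time = 60/lambda = 60/23.49 = 2.55 minutes

2.55 minutes


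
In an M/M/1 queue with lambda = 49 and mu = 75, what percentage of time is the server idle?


Idle fraction = (1 - rho) * 100 = (1 - 49/75) * 100 = 34.7%

34.7%


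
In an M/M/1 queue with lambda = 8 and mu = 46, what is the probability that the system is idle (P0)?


P0 = 1 - rho = 1 - 8/46 = 0.8261

0.8261


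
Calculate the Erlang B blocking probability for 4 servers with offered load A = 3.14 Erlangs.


B(N,A) = (A^N/N!) / sum(A^k/k!, k=0..N) with N=4, A=3.14 = 0.2216

0.2216


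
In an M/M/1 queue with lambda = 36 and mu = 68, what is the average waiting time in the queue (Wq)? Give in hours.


rho = 36/68; Wq = rho/(mu - lambda) = 0.0165 hours

0.0165 hours


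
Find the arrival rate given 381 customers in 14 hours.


lambda = total arrivals / time = 381 / 14 = 27.21 per hour

27.21 per hour


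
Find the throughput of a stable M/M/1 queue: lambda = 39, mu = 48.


For a stable queue (lambda < mu), throughput = lambda = 39 per hour

39 per hour


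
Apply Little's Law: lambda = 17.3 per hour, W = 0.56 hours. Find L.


L = lambda * W = 17.3 * 0.56 = 9.69

9.69


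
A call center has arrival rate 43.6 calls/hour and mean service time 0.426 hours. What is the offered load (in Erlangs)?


Offered load a = lambda * E[S] = 43.6 * 0.426 = 18.57 Erlangs

18.57 Erlangs


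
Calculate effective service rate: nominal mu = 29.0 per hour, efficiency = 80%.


Effective rate = mu * efficiency = 29.0 * 0.8 = 23.2 per hour

23.2 per hour


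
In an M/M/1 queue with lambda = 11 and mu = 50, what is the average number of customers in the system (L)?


rho = 11/50; L = rho/(1-rho) = 0.28

0.28


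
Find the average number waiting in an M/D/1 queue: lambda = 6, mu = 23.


M/D/1: Lq = rho^2 / (2*(1-rho)) where rho = 6/23; Lq = 0.05

0.05


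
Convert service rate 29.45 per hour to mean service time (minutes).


Mean service time = 60/mu = 60/29.45 = 2.04 minutes

2.04 minutes


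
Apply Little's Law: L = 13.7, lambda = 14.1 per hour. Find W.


W = L / lambda = 13.7 / 14.1 = 0.9716 hours

0.9716 hours


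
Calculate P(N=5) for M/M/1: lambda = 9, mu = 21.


rho = 9/21; P(n) = (1-rho)*rho^n = (1-9/21)*(9/21)^5 = 0.0083

0.0083


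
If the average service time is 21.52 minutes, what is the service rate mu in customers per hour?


mu = 60 / avg_service_time = 60 / 21.52 = 2.79 per hour

2.79 per hour


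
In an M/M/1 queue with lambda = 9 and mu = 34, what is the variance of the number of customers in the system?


rho = 9/34; Var(N) = rho/(1-rho)^2 = 0.49

0.49


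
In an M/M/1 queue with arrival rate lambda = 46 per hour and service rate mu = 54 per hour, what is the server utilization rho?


rho = lambda/mu = 46/54 = 0.8519

0.8519


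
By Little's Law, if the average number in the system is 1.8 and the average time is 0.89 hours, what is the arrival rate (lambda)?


lambda = L / W = 1.8 / 0.89 = 2.02 per hour

2.02 per hour


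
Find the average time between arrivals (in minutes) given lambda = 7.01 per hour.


Mean interarrival time = 60/lambda = 60/7.01 = 8.56 minutes

8.56 minutes


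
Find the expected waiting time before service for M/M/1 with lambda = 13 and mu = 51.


rho = 13/51; Wq = rho/(mu - lambda) = 0.0067 hours

0.0067 hours


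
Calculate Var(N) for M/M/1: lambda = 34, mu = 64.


rho = 34/64; Var(N) = rho/(1-rho)^2 = 2.42

2.42


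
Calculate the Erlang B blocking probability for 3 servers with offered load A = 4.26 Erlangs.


B(N,A) = (A^N/N!) / sum(A^k/k!, k=0..N) with N=3, A=4.26 = 0.4734

0.4734


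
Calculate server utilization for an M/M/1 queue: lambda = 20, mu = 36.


rho = lambda/mu = 20/36 = 0.5556

0.5556


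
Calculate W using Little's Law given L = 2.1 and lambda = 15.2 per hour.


W = L / lambda = 2.1 / 15.2 = 0.1382 hours

0.1382 hours


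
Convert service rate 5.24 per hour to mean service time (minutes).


Mean service time = 60/mu = 60/5.24 = 11.45 minutes

11.45 minutes


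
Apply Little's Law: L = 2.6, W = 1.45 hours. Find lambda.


lambda = L / W = 2.6 / 1.45 = 1.79 per hour

1.79 per hour


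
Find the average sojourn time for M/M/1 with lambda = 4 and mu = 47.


W = 1/(mu - lambda) = 1/(47 - 4) = 0.0233 hours

0.0233 hours


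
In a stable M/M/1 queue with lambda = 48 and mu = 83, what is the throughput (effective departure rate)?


For a stable queue (lambda < mu), throughput = lambda = 48 per hour

48 per hour


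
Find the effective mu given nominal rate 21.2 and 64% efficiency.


Effective rate = mu * efficiency = 21.2 * 0.64 = 13.57 per hour

13.57 per hour


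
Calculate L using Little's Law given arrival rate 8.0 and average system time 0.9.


L = lambda * W = 8.0 * 0.9 = 7.2

7.2


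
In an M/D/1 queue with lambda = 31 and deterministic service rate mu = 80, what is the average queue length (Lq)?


M/D/1: Lq = rho^2 / (2*(1-rho)) where rho = 31/80; Lq = 0.12

0.12


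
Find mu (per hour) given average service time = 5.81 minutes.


mu = 60 / avg_service_time = 60 / 5.81 = 10.33 per hour

10.33 per hour


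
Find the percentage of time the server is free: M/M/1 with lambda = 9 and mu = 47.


Idle fraction = (1 - rho) * 100 = (1 - 9/47) * 100 = 80.9%

80.9%


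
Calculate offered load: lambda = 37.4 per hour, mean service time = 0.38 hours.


Offered load a = lambda * E[S] = 37.4 * 0.38 = 14.21 Erlangs

14.21 Erlangs


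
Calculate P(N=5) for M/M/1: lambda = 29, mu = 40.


rho = 29/40; P(n) = (1-rho)*rho^n = (1-29/40)*(29/40)^5 = 0.0551

0.0551


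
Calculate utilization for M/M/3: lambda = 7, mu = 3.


rho = lambda/(c*mu) = 7/(3*3) = 0.7778

0.7778


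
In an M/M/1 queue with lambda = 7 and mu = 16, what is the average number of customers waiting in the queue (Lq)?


rho = 7/16; Lq = rho^2/(1-rho) = 0.34

0.34


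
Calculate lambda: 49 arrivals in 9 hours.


lambda = total arrivals / time = 49 / 9 = 5.44 per hour

5.44 per hour


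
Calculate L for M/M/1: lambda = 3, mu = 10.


rho = 3/10; L = rho/(1-rho) = 0.43

0.43


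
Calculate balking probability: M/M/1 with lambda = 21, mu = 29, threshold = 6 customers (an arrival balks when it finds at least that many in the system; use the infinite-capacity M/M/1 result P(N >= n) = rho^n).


P(N >= 6) = rho^6 = (21/29)^6 = 0.1442

0.1442


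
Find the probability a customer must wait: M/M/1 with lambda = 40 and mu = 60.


P(wait) = rho = lambda/mu = 40/60 = 0.6667

0.6667


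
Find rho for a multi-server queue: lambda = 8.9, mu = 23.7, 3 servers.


rho = lambda / (c * mu) = 8.9 / (3 * 23.7) = 0.1252

0.1252


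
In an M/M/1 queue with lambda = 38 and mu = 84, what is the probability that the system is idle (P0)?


P0 = 1 - rho = 1 - 38/84 = 0.5476

0.5476


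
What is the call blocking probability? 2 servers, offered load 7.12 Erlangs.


B(N,A) = (A^N/N!) / sum(A^k/k!, k=0..N) with N=2, A=7.12 = 0.7574

0.7574


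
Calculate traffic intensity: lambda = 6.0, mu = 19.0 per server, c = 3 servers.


rho = lambda / (c * mu) = 6.0 / (3 * 19.0) = 0.1053

0.1053


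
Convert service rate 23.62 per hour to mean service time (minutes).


Mean service time = 60/mu = 60/23.62 = 2.54 minutes

2.54 minutes


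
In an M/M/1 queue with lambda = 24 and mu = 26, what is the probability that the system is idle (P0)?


P0 = 1 - rho = 1 - 24/26 = 0.0769

0.0769


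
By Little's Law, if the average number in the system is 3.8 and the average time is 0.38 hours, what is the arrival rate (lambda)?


lambda = L / W = 3.8 / 0.38 = 10.0 per hour

10.0 per hour


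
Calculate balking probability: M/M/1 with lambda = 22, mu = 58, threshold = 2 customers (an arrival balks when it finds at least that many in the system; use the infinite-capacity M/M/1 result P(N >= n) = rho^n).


P(N >= 2) = rho^2 = (22/58)^2 = 0.1439

0.1439


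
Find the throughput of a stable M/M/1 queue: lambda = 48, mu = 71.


For a stable queue (lambda < mu), throughput = lambda = 48 per hour

48 per hour


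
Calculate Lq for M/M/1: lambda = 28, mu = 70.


rho = 28/70; Lq = rho^2/(1-rho) = 0.27

0.27


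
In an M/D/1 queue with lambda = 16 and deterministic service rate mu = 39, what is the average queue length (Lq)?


M/D/1: Lq = rho^2 / (2*(1-rho)) where rho = 16/39; Lq = 0.14

0.14


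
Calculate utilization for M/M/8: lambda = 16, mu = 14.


rho = lambda/(c*mu) = 16/(8*14) = 0.1429

0.1429


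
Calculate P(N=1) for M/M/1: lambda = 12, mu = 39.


rho = 12/39; P(n) = (1-rho)*rho^n = (1-12/39)*(12/39)^1 = 0.213

0.213


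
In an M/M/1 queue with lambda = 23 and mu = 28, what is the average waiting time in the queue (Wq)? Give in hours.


rho = 23/28; Wq = rho/(mu - lambda) = 0.1643 hours

0.1643 hours


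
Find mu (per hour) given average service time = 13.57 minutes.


mu = 60 / avg_service_time = 60 / 13.57 = 4.42 per hour

4.42 per hour


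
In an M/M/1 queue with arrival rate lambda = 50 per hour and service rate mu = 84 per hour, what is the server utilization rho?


rho = lambda/mu = 50/84 = 0.5952

0.5952


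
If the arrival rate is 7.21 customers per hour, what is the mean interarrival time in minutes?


Mean interarrival time = 60/lambda = 60/7.21 = 8.32 minutes

8.32 minutes


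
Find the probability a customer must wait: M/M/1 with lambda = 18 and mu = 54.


P(wait) = rho = lambda/mu = 18/54 = 0.3333

0.3333


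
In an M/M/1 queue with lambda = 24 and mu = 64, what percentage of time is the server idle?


Idle fraction = (1 - rho) * 100 = (1 - 24/64) * 100 = 62.5%

62.5%


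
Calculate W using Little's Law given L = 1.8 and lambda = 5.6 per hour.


W = L / lambda = 1.8 / 5.6 = 0.3214 hours

0.3214 hours


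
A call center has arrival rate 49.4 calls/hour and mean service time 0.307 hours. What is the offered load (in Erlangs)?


Offered load a = lambda * E[S] = 49.4 * 0.307 = 15.17 Erlangs

15.17 Erlangs


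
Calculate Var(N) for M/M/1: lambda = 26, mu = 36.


rho = 26/36; Var(N) = rho/(1-rho)^2 = 9.36

9.36


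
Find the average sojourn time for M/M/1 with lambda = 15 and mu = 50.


W = 1/(mu - lambda) = 1/(50 - 15) = 0.0286 hours

0.0286 hours


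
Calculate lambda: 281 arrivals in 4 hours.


lambda = total arrivals / time = 281 / 4 = 70.25 per hour

70.25 per hour


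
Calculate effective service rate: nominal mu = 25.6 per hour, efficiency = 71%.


Effective rate = mu * efficiency = 25.6 * 0.71 = 18.18 per hour

18.18 per hour


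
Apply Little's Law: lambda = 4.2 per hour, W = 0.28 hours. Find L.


L = lambda * W = 4.2 * 0.28 = 1.18

1.18


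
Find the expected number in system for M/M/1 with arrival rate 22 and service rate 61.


rho = 22/61; L = rho/(1-rho) = 0.56

0.56


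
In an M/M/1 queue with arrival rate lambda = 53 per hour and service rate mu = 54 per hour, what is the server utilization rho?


rho = lambda/mu = 53/54 = 0.9815

0.9815


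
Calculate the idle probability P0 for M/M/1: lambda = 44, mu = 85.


P0 = 1 - rho = 1 - 44/85 = 0.4824

0.4824


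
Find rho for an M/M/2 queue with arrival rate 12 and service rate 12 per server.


rho = lambda/(c*mu) = 12/(2*12) = 0.5

0.5


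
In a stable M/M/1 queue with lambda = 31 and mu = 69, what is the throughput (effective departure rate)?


For a stable queue (lambda < mu), throughput = lambda = 31 per hour

31 per hour


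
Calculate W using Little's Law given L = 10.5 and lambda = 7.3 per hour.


W = L / lambda = 10.5 / 7.3 = 1.4384 hours

1.4384 hours


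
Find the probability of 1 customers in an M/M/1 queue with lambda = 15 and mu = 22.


rho = 15/22; P(n) = (1-rho)*rho^n = (1-15/22)*(15/22)^1 = 0.2169

0.2169


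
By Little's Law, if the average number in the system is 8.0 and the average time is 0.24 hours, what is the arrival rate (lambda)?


lambda = L / W = 8.0 / 0.24 = 33.33 per hour

33.33 per hour


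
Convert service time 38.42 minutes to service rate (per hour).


mu = 60 / avg_service_time = 60 / 38.42 = 1.56 per hour

1.56 per hour


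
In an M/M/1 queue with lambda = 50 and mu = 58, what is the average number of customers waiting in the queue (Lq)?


rho = 50/58; Lq = rho^2/(1-rho) = 5.39

5.39


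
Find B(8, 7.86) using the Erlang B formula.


B(N,A) = (A^N/N!) / sum(A^k/k!, k=0..N) with N=8, A=7.86 = 0.2278

0.2278


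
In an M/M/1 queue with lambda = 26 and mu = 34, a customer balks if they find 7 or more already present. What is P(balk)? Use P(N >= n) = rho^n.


P(N >= 7) = rho^7 = (26/34)^7 = 0.1529

0.1529


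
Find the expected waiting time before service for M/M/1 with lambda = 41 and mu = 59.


rho = 41/59; Wq = rho/(mu - lambda) = 0.0386 hours

0.0386 hours


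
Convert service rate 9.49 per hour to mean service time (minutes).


Mean service time = 60/mu = 60/9.49 = 6.32 minutes

6.32 minutes


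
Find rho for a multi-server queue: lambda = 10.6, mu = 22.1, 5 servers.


rho = lambda / (c * mu) = 10.6 / (5 * 22.1) = 0.0959

0.0959


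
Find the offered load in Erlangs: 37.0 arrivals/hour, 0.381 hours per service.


Offered load a = lambda * E[S] = 37.0 * 0.381 = 14.1 Erlangs

14.1 Erlangs


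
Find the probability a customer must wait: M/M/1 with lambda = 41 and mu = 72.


P(wait) = rho = lambda/mu = 41/72 = 0.5694

0.5694


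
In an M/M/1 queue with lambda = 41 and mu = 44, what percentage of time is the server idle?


Idle fraction = (1 - rho) * 100 = (1 - 41/44) * 100 = 6.8%

6.8%


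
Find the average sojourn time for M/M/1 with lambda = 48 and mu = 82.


W = 1/(mu - lambda) = 1/(82 - 48) = 0.0294 hours

0.0294 hours


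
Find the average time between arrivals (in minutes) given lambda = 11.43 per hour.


Mean interarrival time = 60/lambda = 60/11.43 = 5.25 minutes

5.25 minutes


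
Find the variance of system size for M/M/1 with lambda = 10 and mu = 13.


rho = 10/13; Var(N) = rho/(1-rho)^2 = 14.44

14.44


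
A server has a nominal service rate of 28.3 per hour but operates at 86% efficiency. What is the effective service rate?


Effective rate = mu * efficiency = 28.3 * 0.86 = 24.34 per hour

24.34 per hour


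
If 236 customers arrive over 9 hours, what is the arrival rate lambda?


lambda = total arrivals / time = 236 / 9 = 26.22 per hour

26.22 per hour


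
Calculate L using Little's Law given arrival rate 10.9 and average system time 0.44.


L = lambda * W = 10.9 * 0.44 = 4.8

4.8


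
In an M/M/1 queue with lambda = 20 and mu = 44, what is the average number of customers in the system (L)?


rho = 20/44; L = rho/(1-rho) = 0.83

0.83


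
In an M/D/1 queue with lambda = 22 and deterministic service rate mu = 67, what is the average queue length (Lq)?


M/D/1: Lq = rho^2 / (2*(1-rho)) where rho = 22/67; Lq = 0.08

0.08


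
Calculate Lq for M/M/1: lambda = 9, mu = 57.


rho = 9/57; Lq = rho^2/(1-rho) = 0.03

0.03


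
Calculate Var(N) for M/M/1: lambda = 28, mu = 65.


rho = 28/65; Var(N) = rho/(1-rho)^2 = 1.33

1.33


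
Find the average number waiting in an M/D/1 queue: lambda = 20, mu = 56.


M/D/1: Lq = rho^2 / (2*(1-rho)) where rho = 20/56; Lq = 0.1

0.1


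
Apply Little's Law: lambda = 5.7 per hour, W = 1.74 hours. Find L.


L = lambda * W = 5.7 * 1.74 = 9.92

9.92


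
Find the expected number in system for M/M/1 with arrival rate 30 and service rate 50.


rho = 30/50; L = rho/(1-rho) = 1.5

1.5


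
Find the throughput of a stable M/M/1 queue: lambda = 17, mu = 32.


For a stable queue (lambda < mu), throughput = lambda = 17 per hour

17 per hour


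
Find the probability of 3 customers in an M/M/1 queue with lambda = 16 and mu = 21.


rho = 16/21; P(n) = (1-rho)*rho^n = (1-16/21)*(16/21)^3 = 0.1053

0.1053


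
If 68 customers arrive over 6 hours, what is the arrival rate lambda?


lambda = total arrivals / time = 68 / 6 = 11.33 per hour

11.33 per hour


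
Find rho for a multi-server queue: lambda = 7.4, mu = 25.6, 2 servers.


rho = lambda / (c * mu) = 7.4 / (2 * 25.6) = 0.1445

0.1445


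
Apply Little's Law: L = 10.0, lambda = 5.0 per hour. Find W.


W = L / lambda = 10.0 / 5.0 = 2.0 hours

2.0 hours


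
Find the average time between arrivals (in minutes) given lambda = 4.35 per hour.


Mean interarrival time = 60/lambda = 60/4.35 = 13.79 minutes

13.79 minutes


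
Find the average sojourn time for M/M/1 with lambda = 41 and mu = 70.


W = 1/(mu - lambda) = 1/(70 - 41) = 0.0345 hours

0.0345 hours


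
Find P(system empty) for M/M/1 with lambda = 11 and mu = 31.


P0 = 1 - rho = 1 - 11/31 = 0.6452

0.6452


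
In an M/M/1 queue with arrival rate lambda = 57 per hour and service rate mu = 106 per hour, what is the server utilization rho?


rho = lambda/mu = 57/106 = 0.5377

0.5377


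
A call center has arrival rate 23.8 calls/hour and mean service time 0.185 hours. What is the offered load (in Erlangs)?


Offered load a = lambda * E[S] = 23.8 * 0.185 = 4.4 Erlangs

4.4 Erlangs


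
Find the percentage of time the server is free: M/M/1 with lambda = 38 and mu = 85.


Idle fraction = (1 - rho) * 100 = (1 - 38/85) * 100 = 55.3%

55.3%


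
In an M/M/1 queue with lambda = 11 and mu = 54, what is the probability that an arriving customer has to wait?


P(wait) = rho = lambda/mu = 11/54 = 0.2037

0.2037


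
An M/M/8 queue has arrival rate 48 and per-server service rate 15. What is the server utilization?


rho = lambda/(c*mu) = 48/(8*15) = 0.4

0.4


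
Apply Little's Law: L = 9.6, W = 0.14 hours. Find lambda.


lambda = L / W = 9.6 / 0.14 = 68.57 per hour

68.57 per hour


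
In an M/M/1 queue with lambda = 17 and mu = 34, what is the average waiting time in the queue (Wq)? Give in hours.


rho = 17/34; Wq = rho/(mu - lambda) = 0.0294 hours

0.0294 hours


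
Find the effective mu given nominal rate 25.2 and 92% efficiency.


Effective rate = mu * efficiency = 25.2 * 0.92 = 23.18 per hour

23.18 per hour


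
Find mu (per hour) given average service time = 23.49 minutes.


mu = 60 / avg_service_time = 60 / 23.49 = 2.55 per hour

2.55 per hour


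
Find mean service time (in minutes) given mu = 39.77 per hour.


Mean service time = 60/mu = 60/39.77 = 1.51 minutes

1.51 minutes


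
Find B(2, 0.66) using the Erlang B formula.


B(N,A) = (A^N/N!) / sum(A^k/k!, k=0..N) with N=2, A=0.66 = 0.116

0.116


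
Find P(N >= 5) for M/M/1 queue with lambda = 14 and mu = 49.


P(N >= 5) = rho^5 = (14/49)^5 = 0.0019

0.0019


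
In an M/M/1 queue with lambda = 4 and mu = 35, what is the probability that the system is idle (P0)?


P0 = 1 - rho = 1 - 4/35 = 0.8857

0.8857


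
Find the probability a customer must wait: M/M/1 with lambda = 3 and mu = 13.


P(wait) = rho = lambda/mu = 3/13 = 0.2308

0.2308


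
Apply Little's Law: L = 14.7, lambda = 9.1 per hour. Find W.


W = L / lambda = 14.7 / 9.1 = 1.6154 hours

1.6154 hours


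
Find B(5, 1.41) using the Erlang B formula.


B(N,A) = (A^N/N!) / sum(A^k/k!, k=0..N) with N=5, A=1.41 = 0.0114

0.0114


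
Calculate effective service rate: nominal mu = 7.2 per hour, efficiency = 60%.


Effective rate = mu * efficiency = 7.2 * 0.6 = 4.32 per hour

4.32 per hour


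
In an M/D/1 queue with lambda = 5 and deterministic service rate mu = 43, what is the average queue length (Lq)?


M/D/1: Lq = rho^2 / (2*(1-rho)) where rho = 5/43; Lq = 0.01

0.01


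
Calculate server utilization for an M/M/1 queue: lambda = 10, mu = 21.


rho = lambda/mu = 10/21 = 0.4762

0.4762


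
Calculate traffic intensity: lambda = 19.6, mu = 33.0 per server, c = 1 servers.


rho = lambda / (c * mu) = 19.6 / (1 * 33.0) = 0.5939

0.5939


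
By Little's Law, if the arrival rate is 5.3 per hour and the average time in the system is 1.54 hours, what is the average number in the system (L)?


L = lambda * W = 5.3 * 1.54 = 8.16

8.16


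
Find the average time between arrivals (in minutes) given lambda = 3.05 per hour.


Mean interarrival time = 60/lambda = 60/3.05 = 19.67 minutes

19.67 minutes


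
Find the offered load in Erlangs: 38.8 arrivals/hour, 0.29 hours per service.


Offered load a = lambda * E[S] = 38.8 * 0.29 = 11.25 Erlangs

11.25 Erlangs


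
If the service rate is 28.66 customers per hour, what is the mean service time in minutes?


Mean service time = 60/mu = 60/28.66 = 2.09 minutes

2.09 minutes


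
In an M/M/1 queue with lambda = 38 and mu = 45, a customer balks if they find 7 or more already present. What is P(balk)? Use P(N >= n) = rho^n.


P(N >= 7) = rho^7 = (38/45)^7 = 0.3062

0.3062


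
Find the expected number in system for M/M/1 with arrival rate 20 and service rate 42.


rho = 20/42; L = rho/(1-rho) = 0.91

0.91


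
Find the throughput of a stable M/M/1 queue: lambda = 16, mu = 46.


For a stable queue (lambda < mu), throughput = lambda = 16 per hour

16 per hour


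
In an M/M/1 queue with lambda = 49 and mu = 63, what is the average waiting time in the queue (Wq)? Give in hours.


rho = 49/63; Wq = rho/(mu - lambda) = 0.0556 hours

0.0556 hours


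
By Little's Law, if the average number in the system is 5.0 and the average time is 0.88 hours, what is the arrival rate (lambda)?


lambda = L / W = 5.0 / 0.88 = 5.68 per hour

5.68 per hour


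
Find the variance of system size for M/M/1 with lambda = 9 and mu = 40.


rho = 9/40; Var(N) = rho/(1-rho)^2 = 0.37

0.37


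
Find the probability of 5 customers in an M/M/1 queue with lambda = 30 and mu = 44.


rho = 30/44; P(n) = (1-rho)*rho^n = (1-30/44)*(30/44)^5 = 0.0469

0.0469


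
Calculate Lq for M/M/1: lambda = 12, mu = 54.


rho = 12/54; Lq = rho^2/(1-rho) = 0.06

0.06


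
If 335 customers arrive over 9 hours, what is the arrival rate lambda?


lambda = total arrivals / time = 335 / 9 = 37.22 per hour

37.22 per hour


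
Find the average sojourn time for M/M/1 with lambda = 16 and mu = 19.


W = 1/(mu - lambda) = 1/(19 - 16) = 0.3333 hours

0.3333 hours


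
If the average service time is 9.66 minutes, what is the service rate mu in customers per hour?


mu = 60 / avg_service_time = 60 / 9.66 = 6.21 per hour

6.21 per hour


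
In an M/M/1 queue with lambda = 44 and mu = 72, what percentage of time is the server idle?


Idle fraction = (1 - rho) * 100 = (1 - 44/72) * 100 = 38.9%

38.9%


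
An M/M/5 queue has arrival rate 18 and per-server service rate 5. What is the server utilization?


rho = lambda/(c*mu) = 18/(5*5) = 0.72

0.72


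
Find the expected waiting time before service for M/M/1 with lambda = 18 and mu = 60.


rho = 18/60; Wq = rho/(mu - lambda) = 0.0071 hours

0.0071 hours


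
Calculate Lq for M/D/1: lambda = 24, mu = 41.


M/D/1: Lq = rho^2 / (2*(1-rho)) where rho = 24/41; Lq = 0.41

0.41


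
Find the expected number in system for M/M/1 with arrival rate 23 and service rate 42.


rho = 23/42; L = rho/(1-rho) = 1.21

1.21


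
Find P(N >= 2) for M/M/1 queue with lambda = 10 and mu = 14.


P(N >= 2) = rho^2 = (10/14)^2 = 0.5102

0.5102


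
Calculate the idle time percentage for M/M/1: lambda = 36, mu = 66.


Idle fraction = (1 - rho) * 100 = (1 - 36/66) * 100 = 45.5%

45.5%


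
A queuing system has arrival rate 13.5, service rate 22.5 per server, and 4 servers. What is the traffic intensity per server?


rho = lambda / (c * mu) = 13.5 / (4 * 22.5) = 0.15

0.15


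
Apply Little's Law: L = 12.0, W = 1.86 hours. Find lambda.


lambda = L / W = 12.0 / 1.86 = 6.45 per hour

6.45 per hour


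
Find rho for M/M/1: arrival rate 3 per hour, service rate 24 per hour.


rho = lambda/mu = 3/24 = 0.125

0.125


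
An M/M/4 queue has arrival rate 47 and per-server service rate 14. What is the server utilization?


rho = lambda/(c*mu) = 47/(4*14) = 0.8393

0.8393


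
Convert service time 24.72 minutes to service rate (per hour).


mu = 60 / avg_service_time = 60 / 24.72 = 2.43 per hour

2.43 per hour


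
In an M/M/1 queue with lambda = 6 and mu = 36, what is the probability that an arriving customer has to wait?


P(wait) = rho = lambda/mu = 6/36 = 0.1667

0.1667


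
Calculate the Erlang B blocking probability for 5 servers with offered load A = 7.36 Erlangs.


B(N,A) = (A^N/N!) / sum(A^k/k!, k=0..N) with N=5, A=7.36 = 0.4453

0.4453


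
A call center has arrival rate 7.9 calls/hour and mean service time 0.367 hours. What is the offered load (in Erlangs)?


Offered load a = lambda * E[S] = 7.9 * 0.367 = 2.9 Erlangs

2.9 Erlangs


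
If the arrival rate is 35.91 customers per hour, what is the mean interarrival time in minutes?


Mean interarrival time = 60/lambda = 60/35.91 = 1.67 minutes

1.67 minutes


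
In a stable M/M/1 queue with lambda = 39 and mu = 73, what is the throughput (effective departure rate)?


For a stable queue (lambda < mu), throughput = lambda = 39 per hour

39 per hour


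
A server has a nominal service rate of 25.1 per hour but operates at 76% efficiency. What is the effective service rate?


Effective rate = mu * efficiency = 25.1 * 0.76 = 19.08 per hour

19.08 per hour


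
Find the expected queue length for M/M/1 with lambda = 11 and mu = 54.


rho = 11/54; Lq = rho^2/(1-rho) = 0.05

0.05


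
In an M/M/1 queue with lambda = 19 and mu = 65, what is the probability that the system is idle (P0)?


P0 = 1 - rho = 1 - 19/65 = 0.7077

0.7077


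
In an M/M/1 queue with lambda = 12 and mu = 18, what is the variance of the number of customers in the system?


rho = 12/18; Var(N) = rho/(1-rho)^2 = 6.0

6.0


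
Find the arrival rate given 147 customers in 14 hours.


lambda = total arrivals / time = 147 / 14 = 10.5 per hour

10.5 per hour


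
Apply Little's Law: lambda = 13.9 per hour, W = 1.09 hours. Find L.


L = lambda * W = 13.9 * 1.09 = 15.15

15.15


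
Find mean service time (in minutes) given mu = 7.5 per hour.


Mean service time = 60/mu = 60/7.5 = 8.0 minutes

8.0 minutes


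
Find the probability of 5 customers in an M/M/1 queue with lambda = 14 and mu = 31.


rho = 14/31; P(n) = (1-rho)*rho^n = (1-14/31)*(14/31)^5 = 0.0103

0.0103
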